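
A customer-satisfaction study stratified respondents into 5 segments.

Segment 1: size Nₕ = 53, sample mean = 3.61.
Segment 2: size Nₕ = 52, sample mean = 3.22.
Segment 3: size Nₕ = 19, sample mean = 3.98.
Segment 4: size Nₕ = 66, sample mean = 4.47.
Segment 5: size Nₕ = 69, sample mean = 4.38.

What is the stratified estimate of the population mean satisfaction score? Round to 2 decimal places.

N = 53 + 52 + 19 + 66 + 69 = 259.
The stratified mean weights each stratum mean by its population share Nₕ/N.
Σ Nₕx̄ₕ = 53·3.61 + 52·3.22 + 19·3.98 + 66·4.47 + 69·4.38 = 191.33 + 167.44 + 75.62 + 295.02 + 302.22 = 1031.63.
Divide by N: 1031.63 / 259 = 3.9831... → 3.98.

3.98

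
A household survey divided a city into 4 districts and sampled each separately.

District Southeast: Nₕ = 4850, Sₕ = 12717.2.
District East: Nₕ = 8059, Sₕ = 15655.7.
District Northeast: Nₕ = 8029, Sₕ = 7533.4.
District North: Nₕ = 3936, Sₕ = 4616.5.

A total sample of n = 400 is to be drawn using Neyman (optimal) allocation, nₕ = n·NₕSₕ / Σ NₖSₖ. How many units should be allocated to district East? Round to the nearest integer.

Σ NₕSₕ = 4850·12717.2 + 8059·15655.7 + 8029·7533.4 + 3936·4616.5 = 266503918.9.
Share for East: 126169286.3/266503918.9 = 0.47342.
n_East = 400 × 0.47342 = 189.370... → 189.

189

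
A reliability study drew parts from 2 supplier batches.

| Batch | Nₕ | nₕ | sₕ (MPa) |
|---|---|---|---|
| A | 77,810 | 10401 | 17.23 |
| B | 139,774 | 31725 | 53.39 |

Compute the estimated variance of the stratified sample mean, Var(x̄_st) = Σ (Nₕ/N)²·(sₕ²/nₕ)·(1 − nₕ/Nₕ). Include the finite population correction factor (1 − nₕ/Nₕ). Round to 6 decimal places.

N = 217584; Wₕ = Nₕ/N.
batch A: (77810/217584)²·17.23²/10401·(1 − 10401/77810) = 0.003162240
batch B: (139774/217584)²·53.39²/31725·(1 − 31725/139774) = 0.028662327
Sum = 0.031824567 → 0.031825.

0.031825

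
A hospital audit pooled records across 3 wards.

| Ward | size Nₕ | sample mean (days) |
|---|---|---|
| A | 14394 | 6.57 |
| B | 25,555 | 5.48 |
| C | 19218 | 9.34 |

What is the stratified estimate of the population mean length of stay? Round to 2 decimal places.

7.00

N = 59167; weights Wₕ = Nₕ/N = (0.2433, 0.4319, 0.3248).
x̄_st = Σ Wₕ·x̄ₕ = 0.2433·6.57 + 0.4319·5.48 + 0.3248·9.34 ≈ 6.9989...
→ 7.00.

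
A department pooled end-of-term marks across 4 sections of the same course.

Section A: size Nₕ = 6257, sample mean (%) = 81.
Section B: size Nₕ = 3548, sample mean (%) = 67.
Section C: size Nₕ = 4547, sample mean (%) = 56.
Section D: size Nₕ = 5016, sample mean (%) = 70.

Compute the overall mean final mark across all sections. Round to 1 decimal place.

x̄_st = (Σ Nₕx̄ₕ) / (Σ Nₕ) = (6257·81 + 3548·67 + 4547·56 + 5016·70) / 19368
= 1350285 / 19368 = 69.717... → 69.7.

69.7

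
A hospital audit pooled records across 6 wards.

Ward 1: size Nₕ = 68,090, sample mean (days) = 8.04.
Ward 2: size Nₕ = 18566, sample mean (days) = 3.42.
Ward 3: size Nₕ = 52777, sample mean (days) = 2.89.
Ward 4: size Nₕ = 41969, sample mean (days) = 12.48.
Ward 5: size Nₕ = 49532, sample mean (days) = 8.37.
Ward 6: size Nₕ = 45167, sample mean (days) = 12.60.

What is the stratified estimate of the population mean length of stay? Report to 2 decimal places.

N = 68090 + 18566 + 52777 + 41969 + 49532 + 45167 = 276101.
The stratified mean weights each stratum mean by its population share Nₕ/N.
Σ Nₕx̄ₕ = 68090·8.04 + 18566·3.42 + 52777·2.89 + 41969·12.48 + 49532·8.37 + 45167·12.60 = 547443.6 + 63495.72 + 152525.53 + 523773.12 + 414582.84 + 569104.2 = 2270925.01.
Divide by N: 2270925.01 / 276101 = 8.2250... → 8.22.

8.22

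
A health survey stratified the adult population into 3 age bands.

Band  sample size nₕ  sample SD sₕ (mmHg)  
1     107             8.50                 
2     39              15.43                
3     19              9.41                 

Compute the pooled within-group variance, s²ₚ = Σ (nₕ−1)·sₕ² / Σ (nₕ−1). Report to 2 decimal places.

112.96

Degrees of freedom: 106 + 38 + 18 = 162.
Σ(nₕ−1)sₕ² = 106·72.25 + 38·238.0849 + 18·88.5481 = 18299.592.
s²ₚ = 18299.592 / 162 = 112.9604... → 112.96.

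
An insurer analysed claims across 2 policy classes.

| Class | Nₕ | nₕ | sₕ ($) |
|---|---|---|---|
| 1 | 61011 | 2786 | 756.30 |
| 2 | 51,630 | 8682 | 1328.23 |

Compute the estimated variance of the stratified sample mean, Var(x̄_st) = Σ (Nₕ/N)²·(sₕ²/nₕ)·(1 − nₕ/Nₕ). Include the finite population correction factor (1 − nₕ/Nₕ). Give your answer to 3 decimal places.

92.994

N = 112641. Term for each stratum: Wₕ²sₕ²/nₕ·(1−nₕ/Nₕ).
Var(x̄_st) = 57.481982 + 35.512305 = 92.994287 → 92.994.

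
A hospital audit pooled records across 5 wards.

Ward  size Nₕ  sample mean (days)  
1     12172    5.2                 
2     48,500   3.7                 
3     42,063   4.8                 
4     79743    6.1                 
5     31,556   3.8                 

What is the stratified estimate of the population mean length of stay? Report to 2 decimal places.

4.91

N = 214034; weights Wₕ = Nₕ/N = (0.0569, 0.2266, 0.1965, 0.3726, 0.1474).
x̄_st = Σ Wₕ·x̄ₕ = 0.0569·5.2 + 0.2266·3.7 + 0.1965·4.8 + 0.3726·6.1 + 0.1474·3.8 ≈ 4.9104...
→ 4.91.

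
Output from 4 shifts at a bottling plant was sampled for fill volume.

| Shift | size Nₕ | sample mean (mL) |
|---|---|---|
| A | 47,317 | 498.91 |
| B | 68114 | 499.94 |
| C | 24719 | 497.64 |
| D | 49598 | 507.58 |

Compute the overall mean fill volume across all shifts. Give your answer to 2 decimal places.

501.38

N = 47317 + 68114 + 24719 + 49598 = 189748.
Overall mean = Σ (Nₕ/N)·x̄ₕ — weight by population share, not a simple average.
Σ Nₕx̄ₕ = 47317·498.91 + 68114·499.94 + 24719·497.64 + 49598·507.58 = 23606924.47 + 34052913.16 + 12301163.16 + 25174952.84 = 95135953.63.
Divide by N: 95135953.63 / 189748 = 501.3805... → 501.38.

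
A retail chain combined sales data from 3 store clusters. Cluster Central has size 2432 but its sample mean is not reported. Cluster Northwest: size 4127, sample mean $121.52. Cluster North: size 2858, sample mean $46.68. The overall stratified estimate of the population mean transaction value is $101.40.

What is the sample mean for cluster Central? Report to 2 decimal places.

Σ Nₕx̄ₕ = N·μ, so 2432·x̄_Central = 9417·101.40 − (4127·121.52 + 2858·46.68).
= 954883.8 − 634924.48 = 319959.32.
x̄_Central = 319959.32 / 2432 = 131.5622... → 131.56.

131.56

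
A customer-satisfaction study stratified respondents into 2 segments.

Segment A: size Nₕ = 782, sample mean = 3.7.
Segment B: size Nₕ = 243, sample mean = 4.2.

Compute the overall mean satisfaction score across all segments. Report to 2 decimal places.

N = 782 + 243 = 1025.
Overall mean = Σ (Nₕ/N)·x̄ₕ — weight by population share, not a simple average.
Σ Nₕx̄ₕ = 782·3.7 + 243·4.2 = 2893.4 + 1020.6 = 3914.
Divide by N: 3914 / 1025 = 3.8185... → 3.82.

3.82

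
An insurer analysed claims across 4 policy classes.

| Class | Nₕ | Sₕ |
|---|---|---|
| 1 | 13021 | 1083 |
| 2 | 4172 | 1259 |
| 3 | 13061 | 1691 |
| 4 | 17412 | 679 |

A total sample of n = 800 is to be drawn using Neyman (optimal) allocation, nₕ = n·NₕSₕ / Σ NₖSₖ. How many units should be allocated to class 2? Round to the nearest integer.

79

1: NₕSₕ = 13021·1083 = 14101743
2: NₕSₕ = 4172·1259 = 5252548
3: NₕSₕ = 13061·1691 = 22086151
4: NₕSₕ = 17412·679 = 11822748
Σ NₕSₕ = 53263190.
n_2 = 800·5252548/53263190 = 78.892... → 79.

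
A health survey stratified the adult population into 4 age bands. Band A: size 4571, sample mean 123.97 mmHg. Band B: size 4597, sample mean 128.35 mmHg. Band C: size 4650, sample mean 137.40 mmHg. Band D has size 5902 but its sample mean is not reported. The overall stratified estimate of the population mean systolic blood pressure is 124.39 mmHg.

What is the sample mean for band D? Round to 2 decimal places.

N = 4571 + 4597 + 4650 + 5902 = 19720.
Overall total = μ·N = 124.39·19720 = 2452970.8.
Subtract the known strata: 4571·123.97 + 4597·128.35 + 4650·137.40 = 1795601.82.
Remaining total for band D: 2452970.8 − 1795601.82 = 657368.98.
Divide by its size: 657368.98 / 5902 = 111.3807... → 111.38.

111.38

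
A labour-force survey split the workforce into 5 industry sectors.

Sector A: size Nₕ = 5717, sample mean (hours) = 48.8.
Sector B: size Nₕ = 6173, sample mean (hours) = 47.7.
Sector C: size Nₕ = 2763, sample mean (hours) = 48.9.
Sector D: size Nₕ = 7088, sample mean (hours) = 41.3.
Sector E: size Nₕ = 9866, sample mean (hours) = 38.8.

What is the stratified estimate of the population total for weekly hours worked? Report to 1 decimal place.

A: 5717·48.8 = 278989.6
B: 6173·47.7 = 294452.1
C: 2763·48.9 = 135110.7
D: 7088·41.3 = 292734.4
E: 9866·38.8 = 382800.8
τ̂ = Σ Nₕx̄ₕ = 1384087.6.

1384087.6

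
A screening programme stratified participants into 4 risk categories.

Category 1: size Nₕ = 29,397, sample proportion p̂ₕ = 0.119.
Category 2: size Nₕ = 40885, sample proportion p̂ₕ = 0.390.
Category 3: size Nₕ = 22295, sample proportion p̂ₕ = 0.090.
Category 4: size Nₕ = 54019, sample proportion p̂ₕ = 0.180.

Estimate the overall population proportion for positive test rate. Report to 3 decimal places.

N = 29397 + 40885 + 22295 + 54019 = 146596.
Overall proportion = Σ (Nₕ/N)·p̂ₕ.
Σ Nₕp̂ₕ = 3498.243 + 15945.15 + 2006.55 + 9723.42 = 31173.363.
31173.363 / 146596 = 0.21265... → 0.213.

0.213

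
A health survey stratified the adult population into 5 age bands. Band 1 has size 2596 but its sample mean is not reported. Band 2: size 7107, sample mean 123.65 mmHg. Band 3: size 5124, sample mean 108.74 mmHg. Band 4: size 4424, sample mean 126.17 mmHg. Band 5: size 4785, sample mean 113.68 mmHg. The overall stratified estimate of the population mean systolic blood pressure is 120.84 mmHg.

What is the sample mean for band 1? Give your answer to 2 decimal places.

Σ Nₕx̄ₕ = N·μ, so 2596·x̄_1 = 24036·120.84 − (7107·123.65 + 5124·108.74 + 4424·126.17 + 4785·113.68).
= 2904510.24 − 2538099.19 = 366411.05.
x̄_1 = 366411.05 / 2596 = 141.1445... → 141.14.

141.14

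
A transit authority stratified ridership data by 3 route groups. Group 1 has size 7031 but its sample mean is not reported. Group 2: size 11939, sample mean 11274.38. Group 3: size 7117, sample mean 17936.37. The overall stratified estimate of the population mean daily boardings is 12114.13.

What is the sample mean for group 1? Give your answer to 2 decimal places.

7646.61

Σ Nₕx̄ₕ = N·μ, so 7031·x̄_1 = 26087·12114.13 − (11939·11274.38 + 7117·17936.37).
= 316021309.31 − 262257968.11 = 53763341.2.
x̄_1 = 53763341.2 / 7031 = 7646.6137... → 7646.61.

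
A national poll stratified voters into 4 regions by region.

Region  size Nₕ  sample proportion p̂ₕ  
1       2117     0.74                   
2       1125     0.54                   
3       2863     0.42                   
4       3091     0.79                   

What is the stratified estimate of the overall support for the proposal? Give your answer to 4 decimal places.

N = 2117 + 1125 + 2863 + 3091 = 9196.
Overall proportion = Σ (Nₕ/N)·p̂ₕ.
Σ Nₕp̂ₕ = 1566.58 + 607.5 + 1202.46 + 2441.89 = 5818.43.
5818.43 / 9196 = 0.632713... → 0.6327.

0.6327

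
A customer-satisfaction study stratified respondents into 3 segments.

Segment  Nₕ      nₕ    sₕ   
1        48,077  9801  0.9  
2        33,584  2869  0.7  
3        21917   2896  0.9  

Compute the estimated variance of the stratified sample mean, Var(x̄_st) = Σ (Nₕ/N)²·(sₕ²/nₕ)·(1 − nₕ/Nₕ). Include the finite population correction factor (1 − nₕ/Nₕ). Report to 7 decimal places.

0.0000415

N = 103578; Wₕ = Nₕ/N.
segment 1: (48077/103578)²·0.9²/9801·(1 − 9801/48077) = 0.0000141757
segment 2: (33584/103578)²·0.7²/2869·(1 − 2869/33584) = 0.0000164215
segment 3: (21917/103578)²·0.9²/2896·(1 − 2896/21917) = 0.0000108684
Sum = 0.0000414656 → 0.0000415.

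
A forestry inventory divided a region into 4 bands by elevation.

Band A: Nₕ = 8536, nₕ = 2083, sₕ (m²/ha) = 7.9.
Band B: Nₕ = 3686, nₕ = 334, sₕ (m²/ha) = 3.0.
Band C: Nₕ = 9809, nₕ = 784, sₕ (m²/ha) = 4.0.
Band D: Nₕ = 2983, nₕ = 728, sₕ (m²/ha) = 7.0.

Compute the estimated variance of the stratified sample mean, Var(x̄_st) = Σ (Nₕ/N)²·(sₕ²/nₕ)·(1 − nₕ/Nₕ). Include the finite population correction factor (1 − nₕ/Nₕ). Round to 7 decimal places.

0.0067807

N = 25014; Wₕ = Nₕ/N.
band A: (8536/25014)²·7.9²/2083·(1 − 2083/8536) = 0.0026376350
band B: (3686/25014)²·3.0²/334·(1 − 334/3686) = 0.0005320949
band C: (9809/25014)²·4.0²/784·(1 − 784/9809) = 0.0028874174
band D: (2983/25014)²·7.0²/728·(1 − 728/2983) = 0.0007235994
Sum = 0.0067807467 → 0.0067807.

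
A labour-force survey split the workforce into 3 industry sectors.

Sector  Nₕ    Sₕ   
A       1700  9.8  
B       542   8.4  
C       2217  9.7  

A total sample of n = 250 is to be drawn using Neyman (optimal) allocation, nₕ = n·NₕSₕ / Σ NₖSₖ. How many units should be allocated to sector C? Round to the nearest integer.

126

A: NₕSₕ = 1700·9.8 = 16660
B: NₕSₕ = 542·8.4 = 4552.8
C: NₕSₕ = 2217·9.7 = 21504.9
Σ NₕSₕ = 42717.7.
n_C = 250·21504.9/42717.7 = 125.855... → 126.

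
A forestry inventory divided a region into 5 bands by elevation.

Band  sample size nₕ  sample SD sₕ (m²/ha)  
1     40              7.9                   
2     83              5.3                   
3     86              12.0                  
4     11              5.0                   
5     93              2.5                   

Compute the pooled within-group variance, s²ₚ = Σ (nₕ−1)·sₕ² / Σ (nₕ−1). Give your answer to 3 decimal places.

57.800

Degrees of freedom: 39 + 82 + 85 + 10 + 92 = 308.
Σ(nₕ−1)sₕ² = 39·62.41 + 82·28.09 + 85·144 + 10·25 + 92·6.25 = 17802.37.
s²ₚ = 17802.37 / 308 = 57.79990... → 57.800.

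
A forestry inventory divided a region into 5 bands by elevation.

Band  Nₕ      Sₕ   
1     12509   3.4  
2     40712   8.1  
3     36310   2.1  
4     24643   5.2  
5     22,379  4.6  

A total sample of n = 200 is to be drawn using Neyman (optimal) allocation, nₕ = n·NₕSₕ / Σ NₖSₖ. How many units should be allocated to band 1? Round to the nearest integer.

1: NₕSₕ = 12509·3.4 = 42530.6
2: NₕSₕ = 40712·8.1 = 329767.2
3: NₕSₕ = 36310·2.1 = 76251
4: NₕSₕ = 24643·5.2 = 128143.6
5: NₕSₕ = 22379·4.6 = 102943.4
Σ NₕSₕ = 679635.8.
n_1 = 200·42530.6/679635.8 = 12.516... → 13.

13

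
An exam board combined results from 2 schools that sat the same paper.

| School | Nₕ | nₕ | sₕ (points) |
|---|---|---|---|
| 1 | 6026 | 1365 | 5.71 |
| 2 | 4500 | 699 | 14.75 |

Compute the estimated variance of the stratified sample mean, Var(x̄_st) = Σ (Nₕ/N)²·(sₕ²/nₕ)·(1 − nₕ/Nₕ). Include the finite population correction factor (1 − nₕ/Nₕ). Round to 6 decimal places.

N = 10526. Term for each stratum: Wₕ²sₕ²/nₕ·(1−nₕ/Nₕ).
Var(x̄_st) = 0.006055096 + 0.048049682 = 0.054104778 → 0.054105.

0.054105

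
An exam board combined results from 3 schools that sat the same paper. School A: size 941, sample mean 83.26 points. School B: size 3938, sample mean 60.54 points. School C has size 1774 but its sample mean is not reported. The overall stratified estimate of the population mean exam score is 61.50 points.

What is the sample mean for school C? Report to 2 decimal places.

Σ Nₕx̄ₕ = N·μ, so 1774·x̄_C = 6653·61.50 − (941·83.26 + 3938·60.54).
= 409159.5 − 316754.18 = 92405.32.
x̄_C = 92405.32 / 1774 = 52.0887... → 52.09.

52.09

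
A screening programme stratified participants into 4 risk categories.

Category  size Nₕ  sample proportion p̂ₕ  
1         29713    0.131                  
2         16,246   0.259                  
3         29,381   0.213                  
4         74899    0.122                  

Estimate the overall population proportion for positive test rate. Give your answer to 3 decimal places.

0.156

Wₕ = Nₕ/N with N = 150239: 0.1978, 0.1081, 0.1956, 0.4985.
p̂_st = 0.1978·0.131 + 0.1081·0.259 + 0.1956·0.213 + 0.4985·0.122 ≈ 0.15639... → 0.156.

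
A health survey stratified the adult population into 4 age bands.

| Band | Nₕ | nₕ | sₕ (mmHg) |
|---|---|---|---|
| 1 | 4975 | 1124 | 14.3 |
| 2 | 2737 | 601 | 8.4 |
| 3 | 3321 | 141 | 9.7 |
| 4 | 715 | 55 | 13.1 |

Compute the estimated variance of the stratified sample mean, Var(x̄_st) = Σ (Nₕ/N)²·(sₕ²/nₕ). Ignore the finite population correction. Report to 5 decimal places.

N = 11748; Wₕ = Nₕ/N.
band 1: (4975/11748)²·14.3²/1124 = 0.03262602
band 2: (2737/11748)²·8.4²/601 = 0.00637244
band 3: (3321/11748)²·9.7²/141 = 0.05332541
band 4: (715/11748)²·13.1²/55 = 0.01155751
Sum = 0.10388138 → 0.10388.

0.10388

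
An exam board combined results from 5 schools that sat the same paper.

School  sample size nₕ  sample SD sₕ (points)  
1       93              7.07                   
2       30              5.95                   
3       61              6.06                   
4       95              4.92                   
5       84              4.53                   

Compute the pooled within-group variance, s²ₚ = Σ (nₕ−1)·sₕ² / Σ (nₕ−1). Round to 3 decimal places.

Degrees of freedom: 92 + 29 + 60 + 94 + 83 = 358.
Σ(nₕ−1)sₕ² = 92·49.9849 + 29·35.4025 + 60·36.7236 + 94·24.2064 + 83·20.5209 = 11807.3356.
s²ₚ = 11807.3356 / 358 = 32.98138... → 32.981.

32.981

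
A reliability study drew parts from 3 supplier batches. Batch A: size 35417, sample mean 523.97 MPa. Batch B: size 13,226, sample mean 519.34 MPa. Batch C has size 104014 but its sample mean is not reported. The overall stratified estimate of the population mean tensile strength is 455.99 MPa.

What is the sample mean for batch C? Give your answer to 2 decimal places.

424.79

Σ Nₕx̄ₕ = N·μ, so 104014·x̄_C = 152657·455.99 − (35417·523.97 + 13226·519.34).
= 69610065.43 − 25426236.33 = 44183829.1.
x̄_C = 44183829.1 / 104014 = 424.7873... → 424.79.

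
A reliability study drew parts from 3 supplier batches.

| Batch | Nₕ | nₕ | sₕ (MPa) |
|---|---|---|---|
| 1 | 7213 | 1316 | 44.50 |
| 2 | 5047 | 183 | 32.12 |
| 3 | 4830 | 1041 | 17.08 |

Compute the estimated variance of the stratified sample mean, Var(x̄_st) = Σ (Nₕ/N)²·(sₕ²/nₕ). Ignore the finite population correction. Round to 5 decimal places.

0.78211

N = 17090. Term for each stratum: Wₕ²sₕ²/nₕ.
Var(x̄_st) = 0.26804757 + 0.49167991 + 0.02238387 = 0.78211135 → 0.78211.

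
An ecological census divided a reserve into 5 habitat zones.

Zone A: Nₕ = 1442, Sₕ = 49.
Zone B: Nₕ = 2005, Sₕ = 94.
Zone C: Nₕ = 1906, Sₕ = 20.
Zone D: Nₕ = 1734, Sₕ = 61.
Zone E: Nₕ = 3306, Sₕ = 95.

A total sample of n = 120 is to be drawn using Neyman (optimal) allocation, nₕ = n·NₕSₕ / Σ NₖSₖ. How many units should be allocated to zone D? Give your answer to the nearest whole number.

Σ NₕSₕ = 1442·49 + 2005·94 + 1906·20 + 1734·61 + 3306·95 = 717092.
Share for D: 105774/717092 = 0.14750.
n_D = 120 × 0.14750 = 17.700... → 18.

18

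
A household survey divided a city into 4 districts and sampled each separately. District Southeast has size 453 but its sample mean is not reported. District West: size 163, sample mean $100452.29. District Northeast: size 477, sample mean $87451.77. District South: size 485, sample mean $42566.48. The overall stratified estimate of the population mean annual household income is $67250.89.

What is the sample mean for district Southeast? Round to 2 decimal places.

Σ Nₕx̄ₕ = N·μ, so 453·x̄_Southeast = 1578·67250.89 − (163·100452.29 + 477·87451.77 + 485·42566.48).
= 106121904.42 − 78732960.36 = 27388944.06.
x̄_Southeast = 27388944.06 / 453 = 60461.2452... → 60461.25.

60461.25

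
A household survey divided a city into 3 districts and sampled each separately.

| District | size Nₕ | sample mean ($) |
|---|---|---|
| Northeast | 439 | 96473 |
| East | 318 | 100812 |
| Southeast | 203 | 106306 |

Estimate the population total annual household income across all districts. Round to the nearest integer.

Population total = Σ Nₕ·x̄ₕ (each stratum's size times its mean).
439·96473 + 318·100812 + 203·106306 = 42351647 + 32058216 + 21580118 = 95989981.

95989981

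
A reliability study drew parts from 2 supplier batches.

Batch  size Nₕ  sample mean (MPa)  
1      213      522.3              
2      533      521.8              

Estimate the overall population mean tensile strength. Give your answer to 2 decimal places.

N = 746; weights Wₕ = Nₕ/N = (0.2855, 0.7145).
x̄_st = Σ Wₕ·x̄ₕ = 0.2855·522.3 + 0.7145·521.8 ≈ 521.9428...
→ 521.94.

521.94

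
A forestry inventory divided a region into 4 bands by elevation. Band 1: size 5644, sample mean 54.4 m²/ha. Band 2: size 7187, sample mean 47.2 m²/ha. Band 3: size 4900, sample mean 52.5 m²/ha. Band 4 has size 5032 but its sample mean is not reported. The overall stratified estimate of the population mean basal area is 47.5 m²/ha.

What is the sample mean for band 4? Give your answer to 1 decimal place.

N = 5644 + 7187 + 4900 + 5032 = 22763.
Overall total = μ·N = 47.5·22763 = 1081242.5.
Subtract the known strata: 5644·54.4 + 7187·47.2 + 4900·52.5 = 903510.
Remaining total for band 4: 1081242.5 − 903510 = 177732.5.
Divide by its size: 177732.5 / 5032 = 35.320... → 35.3.

35.3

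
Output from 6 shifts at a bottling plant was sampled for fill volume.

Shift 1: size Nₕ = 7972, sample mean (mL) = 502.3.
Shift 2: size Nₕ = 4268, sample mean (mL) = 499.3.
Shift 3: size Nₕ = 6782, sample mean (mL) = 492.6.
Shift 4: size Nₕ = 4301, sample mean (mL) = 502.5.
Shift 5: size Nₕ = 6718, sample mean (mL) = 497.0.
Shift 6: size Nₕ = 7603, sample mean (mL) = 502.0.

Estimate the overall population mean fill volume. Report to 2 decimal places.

N = 37644; weights Wₕ = Nₕ/N = (0.2118, 0.1134, 0.1802, 0.1143, 0.1785, 0.2020).
x̄_st = Σ Wₕ·x̄ₕ = 0.2118·502.3 + 0.1134·499.3 + 0.1802·492.6 + 0.1143·502.5 + 0.1785·497.0 + 0.2020·502.0 ≈ 499.2287...
→ 499.23.

499.23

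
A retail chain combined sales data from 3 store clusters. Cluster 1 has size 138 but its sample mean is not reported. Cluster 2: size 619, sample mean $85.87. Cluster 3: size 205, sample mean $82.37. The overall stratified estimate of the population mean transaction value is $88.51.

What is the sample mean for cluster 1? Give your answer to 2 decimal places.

Σ Nₕx̄ₕ = N·μ, so 138·x̄_1 = 962·88.51 − (619·85.87 + 205·82.37).
= 85146.62 − 70039.38 = 15107.24.
x̄_1 = 15107.24 / 138 = 109.4728... → 109.47.

109.47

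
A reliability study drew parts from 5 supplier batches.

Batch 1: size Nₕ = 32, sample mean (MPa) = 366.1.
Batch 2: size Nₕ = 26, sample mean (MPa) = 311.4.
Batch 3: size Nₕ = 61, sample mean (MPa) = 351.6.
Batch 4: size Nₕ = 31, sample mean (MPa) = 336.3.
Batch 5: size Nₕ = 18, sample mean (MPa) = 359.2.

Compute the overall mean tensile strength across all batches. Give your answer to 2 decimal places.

346.13

N = 168; weights Wₕ = Nₕ/N = (0.1905, 0.1548, 0.3631, 0.1845, 0.1071).
x̄_st = Σ Wₕ·x̄ₕ = 0.1905·366.1 + 0.1548·311.4 + 0.3631·351.6 + 0.1845·336.3 + 0.1071·359.2 ≈ 346.1315...
→ 346.13.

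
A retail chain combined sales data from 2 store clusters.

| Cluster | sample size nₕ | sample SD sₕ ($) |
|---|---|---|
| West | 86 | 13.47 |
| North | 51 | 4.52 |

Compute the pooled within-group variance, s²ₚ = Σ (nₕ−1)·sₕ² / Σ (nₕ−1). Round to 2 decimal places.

Degrees of freedom: 85 + 50 = 135.
Σ(nₕ−1)sₕ² = 85·181.4409 + 50·20.4304 = 16443.9965.
s²ₚ = 16443.9965 / 135 = 121.8074... → 121.81.

121.81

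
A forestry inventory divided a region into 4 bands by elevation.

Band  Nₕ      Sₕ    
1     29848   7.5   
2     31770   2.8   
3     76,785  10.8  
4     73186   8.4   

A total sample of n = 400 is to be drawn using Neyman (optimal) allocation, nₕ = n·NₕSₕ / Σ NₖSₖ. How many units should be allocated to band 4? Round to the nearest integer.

140

Σ NₕSₕ = 29848·7.5 + 31770·2.8 + 76785·10.8 + 73186·8.4 = 1756856.4.
Share for 4: 614762.4/1756856.4 = 0.34992.
n_4 = 400 × 0.34992 = 139.969... → 140.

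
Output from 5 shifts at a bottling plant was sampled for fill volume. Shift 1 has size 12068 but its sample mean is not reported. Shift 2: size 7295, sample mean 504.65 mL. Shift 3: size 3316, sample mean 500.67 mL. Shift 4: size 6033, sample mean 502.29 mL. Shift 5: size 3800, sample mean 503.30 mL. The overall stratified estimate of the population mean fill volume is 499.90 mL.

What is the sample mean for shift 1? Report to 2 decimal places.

494.55

N = 12068 + 7295 + 3316 + 6033 + 3800 = 32512.
Overall total = μ·N = 499.90·32512 = 16252748.8.
Subtract the known strata: 7295·504.65 + 3316·500.67 + 6033·502.29 + 3800·503.30 = 10284499.04.
Remaining total for shift 1: 16252748.8 − 10284499.04 = 5968249.76.
Divide by its size: 5968249.76 / 12068 = 494.5517... → 494.55.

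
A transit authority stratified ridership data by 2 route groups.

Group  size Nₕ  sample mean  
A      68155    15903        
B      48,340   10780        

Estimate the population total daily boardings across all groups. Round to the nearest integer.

1604974165

Estimate total by summing Nₕ·x̄ₕ over strata.
68155·15903 + 48340·10780 = 1083868965 + 521105200 = 1604974165.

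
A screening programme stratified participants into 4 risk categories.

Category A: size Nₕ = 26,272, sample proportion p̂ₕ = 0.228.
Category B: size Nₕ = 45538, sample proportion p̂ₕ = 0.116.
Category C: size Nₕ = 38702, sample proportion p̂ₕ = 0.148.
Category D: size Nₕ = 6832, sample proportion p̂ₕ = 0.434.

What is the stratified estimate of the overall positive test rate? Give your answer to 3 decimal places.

Wₕ = Nₕ/N with N = 117344: 0.2239, 0.3881, 0.3298, 0.0582.
p̂_st = 0.2239·0.228 + 0.3881·0.116 + 0.3298·0.148 + 0.0582·0.434 ≈ 0.17014... → 0.170.

0.170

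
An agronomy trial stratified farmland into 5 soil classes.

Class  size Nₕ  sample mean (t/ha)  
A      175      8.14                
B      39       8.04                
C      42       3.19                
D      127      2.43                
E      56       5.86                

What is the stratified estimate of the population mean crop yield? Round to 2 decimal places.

5.71

x̄_st = (Σ Nₕx̄ₕ) / (Σ Nₕ) = (175·8.14 + 39·8.04 + 42·3.19 + 127·2.43 + 56·5.86) / 439
= 2508.81 / 439 = 5.7148... → 5.71.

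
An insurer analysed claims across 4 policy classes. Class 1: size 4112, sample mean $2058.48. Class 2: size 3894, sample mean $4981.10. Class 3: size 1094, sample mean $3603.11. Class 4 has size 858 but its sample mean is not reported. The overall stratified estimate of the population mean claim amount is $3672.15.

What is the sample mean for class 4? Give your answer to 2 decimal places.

Σ Nₕx̄ₕ = N·μ, so 858·x̄_4 = 9958·3672.15 − (4112·2058.48 + 3894·4981.10 + 1094·3603.11).
= 36567269.7 − 31802675.5 = 4764594.2.
x̄_4 = 4764594.2 / 858 = 5553.1401... → 5553.14.

5553.14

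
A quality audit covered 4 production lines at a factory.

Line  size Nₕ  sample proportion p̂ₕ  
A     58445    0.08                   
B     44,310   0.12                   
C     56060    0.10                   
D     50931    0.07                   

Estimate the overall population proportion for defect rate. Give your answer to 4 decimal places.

0.0914

Wₕ = Nₕ/N with N = 209746: 0.2786, 0.2113, 0.2673, 0.2428.
p̂_st = 0.2786·0.08 + 0.2113·0.12 + 0.2673·0.10 + 0.2428·0.07 ≈ 0.091368... → 0.0914.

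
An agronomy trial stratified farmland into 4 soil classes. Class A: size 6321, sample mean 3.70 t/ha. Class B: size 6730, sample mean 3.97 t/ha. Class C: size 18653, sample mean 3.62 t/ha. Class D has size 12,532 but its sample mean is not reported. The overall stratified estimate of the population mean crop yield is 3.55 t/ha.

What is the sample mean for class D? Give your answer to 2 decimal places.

3.14

N = 6321 + 6730 + 18653 + 12532 = 44236.
Overall total = μ·N = 3.55·44236 = 157037.8.
Subtract the known strata: 6321·3.70 + 6730·3.97 + 18653·3.62 = 117629.66.
Remaining total for class D: 157037.8 − 117629.66 = 39408.14.
Divide by its size: 39408.14 / 12532 = 3.1446... → 3.14.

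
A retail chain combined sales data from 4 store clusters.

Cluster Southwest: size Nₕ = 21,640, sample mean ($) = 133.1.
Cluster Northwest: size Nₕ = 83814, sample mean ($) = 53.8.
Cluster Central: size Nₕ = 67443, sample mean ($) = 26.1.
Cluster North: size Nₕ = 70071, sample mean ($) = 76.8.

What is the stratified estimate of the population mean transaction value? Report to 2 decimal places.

N = 242968; weights Wₕ = Nₕ/N = (0.0891, 0.3450, 0.2776, 0.2884).
x̄_st = Σ Wₕ·x̄ₕ = 0.0891·133.1 + 0.3450·53.8 + 0.2776·26.1 + 0.2884·76.8 ≈ 59.8070...
→ 59.81.

59.81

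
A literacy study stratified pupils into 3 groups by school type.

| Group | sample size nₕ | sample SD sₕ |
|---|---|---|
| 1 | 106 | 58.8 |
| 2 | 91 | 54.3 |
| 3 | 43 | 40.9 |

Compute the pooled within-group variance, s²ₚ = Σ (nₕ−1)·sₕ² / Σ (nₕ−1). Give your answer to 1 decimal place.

2947.9

1: (106−1)·58.8² = 105·3457.44 = 363031.2
2: (91−1)·54.3² = 90·2948.49 = 265364.1
3: (43−1)·40.9² = 42·1672.81 = 70258.02
Numerator = 698653.32; denominator = Σ(nₕ−1) = 237.
s²ₚ = 698653.32/237 = 2947.904... → 2947.9.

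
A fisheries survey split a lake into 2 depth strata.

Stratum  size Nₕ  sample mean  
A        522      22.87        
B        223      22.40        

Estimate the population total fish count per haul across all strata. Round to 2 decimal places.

A: 522·22.87 = 11938.14
B: 223·22.40 = 4995.2
τ̂ = Σ Nₕx̄ₕ = 16933.34.

16933.34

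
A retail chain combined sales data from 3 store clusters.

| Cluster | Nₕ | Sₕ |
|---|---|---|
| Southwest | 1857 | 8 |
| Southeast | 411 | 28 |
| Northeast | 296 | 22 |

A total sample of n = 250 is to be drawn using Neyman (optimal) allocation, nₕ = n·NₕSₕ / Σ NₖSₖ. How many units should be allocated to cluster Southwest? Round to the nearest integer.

Σ NₕSₕ = 1857·8 + 411·28 + 296·22 = 32876.
Share for Southwest: 14856/32876 = 0.45188.
n_Southwest = 250 × 0.45188 = 112.970... → 113.

113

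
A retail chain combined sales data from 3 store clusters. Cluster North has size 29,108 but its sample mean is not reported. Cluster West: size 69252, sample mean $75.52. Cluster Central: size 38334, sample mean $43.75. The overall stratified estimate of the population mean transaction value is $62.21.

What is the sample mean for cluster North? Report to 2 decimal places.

54.85

Σ Nₕx̄ₕ = N·μ, so 29108·x̄_North = 136694·62.21 − (69252·75.52 + 38334·43.75).
= 8503733.74 − 6907023.54 = 1596710.2.
x̄_North = 1596710.2 / 29108 = 54.8547... → 54.85.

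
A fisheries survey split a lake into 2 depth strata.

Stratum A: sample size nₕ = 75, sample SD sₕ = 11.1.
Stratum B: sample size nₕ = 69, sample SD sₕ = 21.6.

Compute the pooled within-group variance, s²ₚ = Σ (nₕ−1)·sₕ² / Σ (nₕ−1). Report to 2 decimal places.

Degrees of freedom: 74 + 68 = 142.
Σ(nₕ−1)sₕ² = 74·123.21 + 68·466.56 = 40843.62.
s²ₚ = 40843.62 / 142 = 287.6311... → 287.63.

287.63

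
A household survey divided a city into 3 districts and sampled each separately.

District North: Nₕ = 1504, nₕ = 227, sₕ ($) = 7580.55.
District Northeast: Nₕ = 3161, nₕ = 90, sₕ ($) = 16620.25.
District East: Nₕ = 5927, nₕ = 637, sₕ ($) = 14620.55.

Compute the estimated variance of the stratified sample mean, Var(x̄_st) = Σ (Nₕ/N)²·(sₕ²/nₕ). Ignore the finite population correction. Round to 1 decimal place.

383533.8

N = 10592; Wₕ = Nₕ/N.
district North: (1504/10592)²·7580.55²/227 = 5104.0545
district Northeast: (3161/10592)²·16620.25²/90 = 273354.1315
district East: (5927/10592)²·14620.55²/637 = 105075.6049
Sum = 383533.7909 → 383533.8.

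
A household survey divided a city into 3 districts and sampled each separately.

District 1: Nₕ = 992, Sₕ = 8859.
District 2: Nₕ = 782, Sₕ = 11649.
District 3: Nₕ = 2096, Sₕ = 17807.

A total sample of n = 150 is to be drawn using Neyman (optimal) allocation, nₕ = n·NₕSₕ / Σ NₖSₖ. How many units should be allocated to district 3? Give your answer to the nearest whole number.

Σ NₕSₕ = 992·8859 + 782·11649 + 2096·17807 = 55221118.
Share for 3: 37323472/55221118 = 0.67589.
n_3 = 150 × 0.67589 = 101.384... → 101.

101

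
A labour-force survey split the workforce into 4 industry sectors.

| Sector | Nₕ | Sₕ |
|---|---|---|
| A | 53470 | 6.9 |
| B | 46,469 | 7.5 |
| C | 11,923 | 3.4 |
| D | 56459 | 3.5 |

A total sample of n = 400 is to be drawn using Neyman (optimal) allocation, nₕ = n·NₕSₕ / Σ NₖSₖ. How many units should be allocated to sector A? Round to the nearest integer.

154

A: NₕSₕ = 53470·6.9 = 368943
B: NₕSₕ = 46469·7.5 = 348517.5
C: NₕSₕ = 11923·3.4 = 40538.2
D: NₕSₕ = 56459·3.5 = 197606.5
Σ NₕSₕ = 955605.2.
n_A = 400·368943/955605.2 = 154.433... → 154.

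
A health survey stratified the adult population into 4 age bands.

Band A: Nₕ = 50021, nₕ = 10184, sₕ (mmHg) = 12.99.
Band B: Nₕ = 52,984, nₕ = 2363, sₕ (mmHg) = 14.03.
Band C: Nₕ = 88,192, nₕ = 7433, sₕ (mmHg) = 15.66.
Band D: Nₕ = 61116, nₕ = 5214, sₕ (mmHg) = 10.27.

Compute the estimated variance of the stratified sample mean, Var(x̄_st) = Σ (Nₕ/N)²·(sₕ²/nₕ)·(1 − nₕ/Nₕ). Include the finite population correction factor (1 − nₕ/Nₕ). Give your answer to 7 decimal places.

0.0088049

N = 252313; Wₕ = Nₕ/N.
band A: (50021/252313)²·12.99²/10184·(1 − 10184/50021) = 0.0005186324
band B: (52984/252313)²·14.03²/2363·(1 − 2363/52984) = 0.0035095209
band C: (88192/252313)²·15.66²/7433·(1 − 7433/88192) = 0.0036911377
band D: (61116/252313)²·10.27²/5214·(1 − 5214/61116) = 0.0010856076
Sum = 0.0088048986 → 0.0088049.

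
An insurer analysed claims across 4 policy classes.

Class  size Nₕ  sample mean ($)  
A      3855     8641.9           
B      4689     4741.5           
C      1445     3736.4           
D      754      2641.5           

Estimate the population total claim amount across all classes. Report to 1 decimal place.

Population total = Σ Nₕ·x̄ₕ (each stratum's size times its mean).
3855·8641.9 + 4689·4741.5 + 1445·3736.4 + 754·2641.5 = 33314524.5 + 22232893.5 + 5399098 + 1991691 = 62938207.0.

62938207.0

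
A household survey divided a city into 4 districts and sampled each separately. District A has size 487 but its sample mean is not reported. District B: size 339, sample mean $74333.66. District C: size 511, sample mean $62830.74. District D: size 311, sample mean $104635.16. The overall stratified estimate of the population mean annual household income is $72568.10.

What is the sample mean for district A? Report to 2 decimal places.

Σ Nₕx̄ₕ = N·μ, so 487·x̄_A = 1648·72568.10 − (339·74333.66 + 511·62830.74 + 311·104635.16).
= 119592228.8 − 89847153.64 = 29745075.16.
x̄_A = 29745075.16 / 487 = 61078.1831... → 61078.18.

61078.18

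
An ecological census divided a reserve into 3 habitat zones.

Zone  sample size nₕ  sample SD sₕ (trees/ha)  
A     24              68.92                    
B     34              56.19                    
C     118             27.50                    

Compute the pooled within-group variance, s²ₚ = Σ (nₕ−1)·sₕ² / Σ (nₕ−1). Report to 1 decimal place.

1745.2

Degrees of freedom: 23 + 33 + 117 = 173.
Σ(nₕ−1)sₕ² = 23·4749.9664 + 33·3157.3161 + 117·756.25 = 301921.9085.
s²ₚ = 301921.9085 / 173 = 1745.213... → 1745.2.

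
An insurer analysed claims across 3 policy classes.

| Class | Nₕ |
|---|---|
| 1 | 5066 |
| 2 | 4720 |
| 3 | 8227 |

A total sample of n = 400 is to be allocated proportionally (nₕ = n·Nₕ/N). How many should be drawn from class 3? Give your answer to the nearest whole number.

183

N = 5066 + 4720 + 8227 = 18013.
n_3 = 400·8227/18013 = 182.690... → 183.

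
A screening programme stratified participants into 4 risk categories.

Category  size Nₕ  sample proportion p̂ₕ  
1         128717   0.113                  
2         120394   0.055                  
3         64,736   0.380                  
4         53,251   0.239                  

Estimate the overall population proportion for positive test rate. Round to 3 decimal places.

N = 128717 + 120394 + 64736 + 53251 = 367098.
Overall proportion = Σ (Nₕ/N)·p̂ₕ.
Σ Nₕp̂ₕ = 14545.021 + 6621.67 + 24599.68 + 12726.989 = 58493.36.
58493.36 / 367098 = 0.15934... → 0.159.

0.159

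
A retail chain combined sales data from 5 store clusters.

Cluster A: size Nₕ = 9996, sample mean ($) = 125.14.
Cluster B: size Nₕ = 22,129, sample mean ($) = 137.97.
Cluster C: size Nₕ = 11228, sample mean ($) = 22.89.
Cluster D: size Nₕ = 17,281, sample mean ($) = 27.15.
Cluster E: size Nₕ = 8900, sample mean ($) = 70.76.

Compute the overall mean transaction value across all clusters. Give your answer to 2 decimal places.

x̄_st = (Σ Nₕx̄ₕ) / (Σ Nₕ) = (9996·125.14 + 22129·137.97 + 11228·22.89 + 17281·27.15 + 8900·70.76) / 69534
= 5659989.64 / 69534 = 81.3989... → 81.40.

81.40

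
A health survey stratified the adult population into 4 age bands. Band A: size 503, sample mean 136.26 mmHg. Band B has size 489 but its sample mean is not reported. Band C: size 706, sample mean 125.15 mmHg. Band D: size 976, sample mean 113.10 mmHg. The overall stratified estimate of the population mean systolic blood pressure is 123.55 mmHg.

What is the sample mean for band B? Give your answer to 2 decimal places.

Σ Nₕx̄ₕ = N·μ, so 489·x̄_B = 2674·123.55 − (503·136.26 + 706·125.15 + 976·113.10).
= 330372.7 − 267280.28 = 63092.42.
x̄_B = 63092.42 / 489 = 129.0234... → 129.02.

129.02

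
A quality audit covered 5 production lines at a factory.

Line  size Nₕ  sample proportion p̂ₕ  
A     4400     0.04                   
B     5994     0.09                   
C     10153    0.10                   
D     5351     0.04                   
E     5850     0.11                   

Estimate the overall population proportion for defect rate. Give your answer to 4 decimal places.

N = 4400 + 5994 + 10153 + 5351 + 5850 = 31748.
Overall proportion = Σ (Nₕ/N)·p̂ₕ.
Σ Nₕp̂ₕ = 176 + 539.46 + 1015.3 + 214.04 + 643.5 = 2588.3.
2588.3 / 31748 = 0.081526... → 0.0815.

0.0815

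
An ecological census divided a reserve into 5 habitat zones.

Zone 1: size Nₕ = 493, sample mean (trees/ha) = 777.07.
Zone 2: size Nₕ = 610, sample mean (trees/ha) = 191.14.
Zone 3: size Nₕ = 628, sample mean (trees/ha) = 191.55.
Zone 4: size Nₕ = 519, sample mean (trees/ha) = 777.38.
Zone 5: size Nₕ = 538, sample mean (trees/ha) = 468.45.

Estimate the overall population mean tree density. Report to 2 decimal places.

N = 493 + 610 + 628 + 519 + 538 = 2788.
Weight each subgroup mean by Nₕ/N and sum.
Σ Nₕx̄ₕ = 493·777.07 + 610·191.14 + 628·191.55 + 519·777.38 + 538·468.45 = 383095.51 + 116595.4 + 120293.4 + 403460.22 + 252026.1 = 1275470.63.
Divide by N: 1275470.63 / 2788 = 457.4859... → 457.49.

457.49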